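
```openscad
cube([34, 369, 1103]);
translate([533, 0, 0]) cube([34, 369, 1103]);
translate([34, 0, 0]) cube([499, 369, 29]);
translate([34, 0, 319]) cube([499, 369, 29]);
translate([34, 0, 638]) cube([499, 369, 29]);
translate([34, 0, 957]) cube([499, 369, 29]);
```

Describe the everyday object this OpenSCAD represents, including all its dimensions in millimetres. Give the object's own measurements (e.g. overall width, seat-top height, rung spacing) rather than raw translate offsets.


An open bookshelf. Two side panels, each 34 mm thick, 369 mm deep and 1103 mm tall, stand 567 mm apart (outside-to-outside). Between them sit 4 shelves, each 29 mm thick and 369 mm deep, spanning the full gap between the sides. The bottom shelf rests on the floor (its underside at z = 0) and the clear gap between one shelf's top and the next shelf's underside is 290 mm.


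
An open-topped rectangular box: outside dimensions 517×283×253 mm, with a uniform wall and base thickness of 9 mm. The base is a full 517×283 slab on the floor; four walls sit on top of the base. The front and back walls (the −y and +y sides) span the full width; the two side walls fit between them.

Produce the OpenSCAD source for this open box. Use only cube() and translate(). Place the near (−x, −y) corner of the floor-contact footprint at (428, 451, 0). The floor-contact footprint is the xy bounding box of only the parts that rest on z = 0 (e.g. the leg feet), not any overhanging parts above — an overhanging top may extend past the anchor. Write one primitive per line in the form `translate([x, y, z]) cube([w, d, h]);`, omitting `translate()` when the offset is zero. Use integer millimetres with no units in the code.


translate([428, 451, 0]) cube([517, 283, 9]);
translate([428, 451, 9]) cube([517, 9, 244]);
translate([428, 725, 9]) cube([517, 9, 244]);
translate([428, 460, 9]) cube([9, 265, 244]);
translate([936, 460, 9]) cube([9, 265, 244]);


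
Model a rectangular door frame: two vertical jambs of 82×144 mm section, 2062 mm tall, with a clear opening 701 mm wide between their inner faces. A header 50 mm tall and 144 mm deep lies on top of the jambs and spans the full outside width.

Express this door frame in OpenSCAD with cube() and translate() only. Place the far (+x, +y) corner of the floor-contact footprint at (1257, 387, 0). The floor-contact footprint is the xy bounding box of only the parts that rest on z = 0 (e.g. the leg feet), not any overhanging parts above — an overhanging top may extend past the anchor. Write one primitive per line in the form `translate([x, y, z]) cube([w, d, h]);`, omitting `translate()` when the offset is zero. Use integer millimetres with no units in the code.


translate([392, 243, 0]) cube([82, 144, 2062]);
translate([1175, 243, 0]) cube([82, 144, 2062]);
translate([392, 243, 2062]) cube([865, 144, 50]);


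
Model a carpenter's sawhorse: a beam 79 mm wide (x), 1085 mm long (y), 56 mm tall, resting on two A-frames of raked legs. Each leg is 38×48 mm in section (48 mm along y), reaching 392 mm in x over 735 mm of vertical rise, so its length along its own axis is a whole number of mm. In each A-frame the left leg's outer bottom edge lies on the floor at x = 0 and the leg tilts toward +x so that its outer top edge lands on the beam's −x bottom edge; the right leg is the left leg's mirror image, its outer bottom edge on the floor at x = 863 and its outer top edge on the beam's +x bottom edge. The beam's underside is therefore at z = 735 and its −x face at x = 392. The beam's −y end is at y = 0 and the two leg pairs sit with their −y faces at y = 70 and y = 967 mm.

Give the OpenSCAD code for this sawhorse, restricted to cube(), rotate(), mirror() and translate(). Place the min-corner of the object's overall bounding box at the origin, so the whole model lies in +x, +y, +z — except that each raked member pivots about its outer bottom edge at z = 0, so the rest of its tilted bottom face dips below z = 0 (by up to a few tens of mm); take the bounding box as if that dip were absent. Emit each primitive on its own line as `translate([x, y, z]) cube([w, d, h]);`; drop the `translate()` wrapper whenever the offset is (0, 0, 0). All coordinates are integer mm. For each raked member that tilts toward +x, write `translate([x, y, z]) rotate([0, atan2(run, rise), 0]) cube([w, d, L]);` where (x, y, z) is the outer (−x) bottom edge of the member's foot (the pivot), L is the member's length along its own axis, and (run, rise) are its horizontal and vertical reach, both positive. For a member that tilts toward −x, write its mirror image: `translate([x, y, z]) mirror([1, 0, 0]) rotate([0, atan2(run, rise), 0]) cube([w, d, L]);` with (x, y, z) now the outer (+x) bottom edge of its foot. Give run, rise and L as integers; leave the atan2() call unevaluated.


translate([392, 0, 735]) cube([79, 1085, 56]);
translate([0, 70, 0]) rotate([0, atan2(392, 735), 0]) cube([38, 48, 833]);
translate([863, 70, 0]) mirror([1, 0, 0]) rotate([0, atan2(392, 735), 0]) cube([38, 48, 833]);
translate([0, 967, 0]) rotate([0, atan2(392, 735), 0]) cube([38, 48, 833]);
translate([863, 967, 0]) mirror([1, 0, 0]) rotate([0, atan2(392, 735), 0]) cube([38, 48, 833]);


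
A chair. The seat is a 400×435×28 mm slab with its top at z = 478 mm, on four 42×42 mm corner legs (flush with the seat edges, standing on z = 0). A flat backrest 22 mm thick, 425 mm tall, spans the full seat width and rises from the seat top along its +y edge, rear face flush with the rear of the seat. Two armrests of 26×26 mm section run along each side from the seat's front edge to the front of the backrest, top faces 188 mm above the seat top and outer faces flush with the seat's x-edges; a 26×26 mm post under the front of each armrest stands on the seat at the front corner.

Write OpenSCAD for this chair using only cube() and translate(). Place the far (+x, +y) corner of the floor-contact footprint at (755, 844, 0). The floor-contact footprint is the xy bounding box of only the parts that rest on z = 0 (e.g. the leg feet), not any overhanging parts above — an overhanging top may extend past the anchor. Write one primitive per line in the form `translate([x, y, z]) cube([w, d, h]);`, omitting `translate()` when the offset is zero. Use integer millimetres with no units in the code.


translate([355, 409, 450]) cube([400, 435, 28]);
translate([355, 409, 0]) cube([42, 42, 450]);
translate([713, 409, 0]) cube([42, 42, 450]);
translate([355, 802, 0]) cube([42, 42, 450]);
translate([713, 802, 0]) cube([42, 42, 450]);
translate([355, 822, 478]) cube([400, 22, 425]);
translate([355, 409, 640]) cube([26, 413, 26]);
translate([729, 409, 640]) cube([26, 413, 26]);
translate([355, 409, 478]) cube([26, 26, 162]);
translate([729, 409, 478]) cube([26, 26, 162]);


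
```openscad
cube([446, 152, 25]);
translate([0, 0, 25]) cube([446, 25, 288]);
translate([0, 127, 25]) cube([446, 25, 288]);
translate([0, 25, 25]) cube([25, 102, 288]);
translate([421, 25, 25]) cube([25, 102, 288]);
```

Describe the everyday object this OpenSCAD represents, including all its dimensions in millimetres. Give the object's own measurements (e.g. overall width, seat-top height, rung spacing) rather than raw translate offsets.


An open-topped rectangular box: outside dimensions 446×152×313 mm, with a uniform wall and base thickness of 25 mm. The base is a full 446×152 slab on the floor; four walls sit on top of the base. The front and back walls (the −y and +y sides) span the full width; the two side walls fit between them.


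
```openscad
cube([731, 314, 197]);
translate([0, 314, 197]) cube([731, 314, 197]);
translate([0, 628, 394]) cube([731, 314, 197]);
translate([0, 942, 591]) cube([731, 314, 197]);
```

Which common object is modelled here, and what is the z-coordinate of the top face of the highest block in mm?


A staircase. The total rise is 788 mm.

4 identical blocks, each offset up and back from the previous — a staircase. Each step is 197 mm tall and there are 4 of them, so the total rise is 4 × 197 = 788 mm.


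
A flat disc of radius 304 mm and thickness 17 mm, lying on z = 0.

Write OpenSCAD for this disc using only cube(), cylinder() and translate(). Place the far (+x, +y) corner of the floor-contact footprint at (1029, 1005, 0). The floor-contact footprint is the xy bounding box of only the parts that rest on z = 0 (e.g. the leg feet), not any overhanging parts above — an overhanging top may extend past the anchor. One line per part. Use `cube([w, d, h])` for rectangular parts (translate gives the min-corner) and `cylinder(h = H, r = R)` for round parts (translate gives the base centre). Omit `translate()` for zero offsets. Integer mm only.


translate([725, 701, 0]) cylinder(h = 17, r = 304);


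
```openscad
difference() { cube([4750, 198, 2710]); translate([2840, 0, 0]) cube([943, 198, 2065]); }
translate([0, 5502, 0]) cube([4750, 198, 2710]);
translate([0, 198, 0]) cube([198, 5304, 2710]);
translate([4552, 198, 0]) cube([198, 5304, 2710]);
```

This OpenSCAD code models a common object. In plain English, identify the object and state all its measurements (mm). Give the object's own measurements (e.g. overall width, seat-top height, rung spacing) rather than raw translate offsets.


A single room: four walls, each 2710 mm tall and 198 mm thick, enclosing an outside footprint 4750×5700 mm (x × y), no floor or roof. The front and back walls (−y and +y sides) run the full x-width; the side walls fit between their inner faces. A door opening 943 mm wide and 2065 mm tall is cut through the front wall from the floor up, its −x edge 2840 mm from the wall's −x end.


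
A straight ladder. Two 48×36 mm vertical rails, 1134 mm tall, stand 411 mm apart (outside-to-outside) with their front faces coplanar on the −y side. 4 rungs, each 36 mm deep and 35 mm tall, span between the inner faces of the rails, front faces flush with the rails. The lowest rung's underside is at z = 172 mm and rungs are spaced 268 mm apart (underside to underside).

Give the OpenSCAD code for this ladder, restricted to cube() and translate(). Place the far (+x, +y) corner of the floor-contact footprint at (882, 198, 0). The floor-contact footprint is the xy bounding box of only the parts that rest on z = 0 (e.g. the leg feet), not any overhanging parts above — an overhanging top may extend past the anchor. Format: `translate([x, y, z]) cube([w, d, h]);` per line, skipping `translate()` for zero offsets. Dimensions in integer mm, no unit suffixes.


translate([471, 162, 0]) cube([48, 36, 1134]);
translate([834, 162, 0]) cube([48, 36, 1134]);
translate([519, 162, 172]) cube([315, 36, 35]);
translate([519, 162, 440]) cube([315, 36, 35]);
translate([519, 162, 708]) cube([315, 36, 35]);
translate([519, 162, 976]) cube([315, 36, 35]);


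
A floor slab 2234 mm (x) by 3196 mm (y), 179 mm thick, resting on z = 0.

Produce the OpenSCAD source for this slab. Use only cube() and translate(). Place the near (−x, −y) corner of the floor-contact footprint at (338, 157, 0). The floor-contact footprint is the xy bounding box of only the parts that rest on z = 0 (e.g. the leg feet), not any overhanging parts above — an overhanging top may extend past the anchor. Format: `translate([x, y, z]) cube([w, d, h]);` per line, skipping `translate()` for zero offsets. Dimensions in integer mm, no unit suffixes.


translate([338, 157, 0]) cube([2234, 3196, 179]);


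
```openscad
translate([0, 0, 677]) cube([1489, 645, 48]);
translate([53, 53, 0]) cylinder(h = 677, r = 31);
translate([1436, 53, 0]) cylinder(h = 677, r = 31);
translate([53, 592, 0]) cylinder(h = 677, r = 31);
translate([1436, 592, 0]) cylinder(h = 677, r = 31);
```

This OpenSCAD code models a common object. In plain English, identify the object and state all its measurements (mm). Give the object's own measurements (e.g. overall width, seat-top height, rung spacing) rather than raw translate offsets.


A rectangular dining table. The top is 1489×645×48 mm with its upper surface at z = 725 mm. It stands on four round legs of 62 mm diameter, each leg's bounding box inset 22 mm from the nearest pair of top edges, running from the floor to the underside of the top.


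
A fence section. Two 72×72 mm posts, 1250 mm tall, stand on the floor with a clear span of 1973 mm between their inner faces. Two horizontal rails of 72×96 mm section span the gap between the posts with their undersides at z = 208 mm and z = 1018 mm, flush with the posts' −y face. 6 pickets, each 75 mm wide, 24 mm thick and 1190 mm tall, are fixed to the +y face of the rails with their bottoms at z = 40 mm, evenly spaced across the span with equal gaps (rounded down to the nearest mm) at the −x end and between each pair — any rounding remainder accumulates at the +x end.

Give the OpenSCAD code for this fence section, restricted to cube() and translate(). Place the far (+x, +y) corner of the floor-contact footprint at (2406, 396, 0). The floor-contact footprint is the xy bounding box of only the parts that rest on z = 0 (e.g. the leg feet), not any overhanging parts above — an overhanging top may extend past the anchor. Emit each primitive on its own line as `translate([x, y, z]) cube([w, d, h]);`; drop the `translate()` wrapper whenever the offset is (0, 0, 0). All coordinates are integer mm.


translate([289, 324, 0]) cube([72, 72, 1250]);
translate([2334, 324, 0]) cube([72, 72, 1250]);
translate([361, 324, 208]) cube([1973, 72, 96]);
translate([361, 324, 1018]) cube([1973, 72, 96]);
translate([578, 396, 40]) cube([75, 24, 1190]);
translate([870, 396, 40]) cube([75, 24, 1190]);
translate([1162, 396, 40]) cube([75, 24, 1190]);
translate([1454, 396, 40]) cube([75, 24, 1190]);
translate([1746, 396, 40]) cube([75, 24, 1190]);
translate([2038, 396, 40]) cube([75, 24, 1190]);


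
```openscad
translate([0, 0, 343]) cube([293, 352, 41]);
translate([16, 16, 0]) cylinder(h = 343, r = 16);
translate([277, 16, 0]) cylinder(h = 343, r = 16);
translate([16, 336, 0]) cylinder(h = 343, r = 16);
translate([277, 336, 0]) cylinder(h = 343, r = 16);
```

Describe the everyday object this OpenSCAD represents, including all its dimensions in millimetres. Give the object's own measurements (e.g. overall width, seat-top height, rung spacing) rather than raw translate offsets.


A four-legged stool. The seat is a 293×352×41 mm slab whose top surface is at z = 384 mm; four round legs, each 32 mm in diameter, run from the floor (z = 0) to the underside of the seat, each leg's axis is inset half a diameter from the nearest pair of seat edges (so the leg's bounding box is flush with the corner).


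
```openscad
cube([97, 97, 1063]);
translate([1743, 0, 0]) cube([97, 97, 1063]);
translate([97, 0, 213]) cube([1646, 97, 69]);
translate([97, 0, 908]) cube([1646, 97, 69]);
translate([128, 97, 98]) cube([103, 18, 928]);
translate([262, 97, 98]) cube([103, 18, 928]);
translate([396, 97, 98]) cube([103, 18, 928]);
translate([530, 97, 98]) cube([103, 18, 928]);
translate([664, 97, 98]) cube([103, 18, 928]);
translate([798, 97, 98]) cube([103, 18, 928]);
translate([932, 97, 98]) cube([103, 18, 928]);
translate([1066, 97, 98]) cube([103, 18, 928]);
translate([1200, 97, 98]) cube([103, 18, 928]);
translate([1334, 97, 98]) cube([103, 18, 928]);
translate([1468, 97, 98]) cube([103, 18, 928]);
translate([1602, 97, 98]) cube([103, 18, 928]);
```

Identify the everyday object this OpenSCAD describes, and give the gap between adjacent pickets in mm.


A fence section. The picket gap is 31 mm.

Two posts, two rails, 12 pickets — a fence section. Span 1646 mm holds 12 pickets of 103 mm with 13 equal gaps: ⌊(1646 − 12·103) / 13⌋ = 31 mm.


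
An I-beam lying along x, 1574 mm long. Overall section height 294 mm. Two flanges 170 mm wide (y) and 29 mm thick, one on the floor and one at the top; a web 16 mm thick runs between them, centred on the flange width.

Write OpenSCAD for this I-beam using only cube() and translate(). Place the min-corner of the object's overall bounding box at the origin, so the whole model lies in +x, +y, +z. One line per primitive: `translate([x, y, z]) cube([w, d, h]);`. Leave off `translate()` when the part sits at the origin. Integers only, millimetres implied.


cube([1574, 170, 29]);
translate([0, 77, 29]) cube([1574, 16, 236]);
translate([0, 0, 265]) cube([1574, 170, 29]);


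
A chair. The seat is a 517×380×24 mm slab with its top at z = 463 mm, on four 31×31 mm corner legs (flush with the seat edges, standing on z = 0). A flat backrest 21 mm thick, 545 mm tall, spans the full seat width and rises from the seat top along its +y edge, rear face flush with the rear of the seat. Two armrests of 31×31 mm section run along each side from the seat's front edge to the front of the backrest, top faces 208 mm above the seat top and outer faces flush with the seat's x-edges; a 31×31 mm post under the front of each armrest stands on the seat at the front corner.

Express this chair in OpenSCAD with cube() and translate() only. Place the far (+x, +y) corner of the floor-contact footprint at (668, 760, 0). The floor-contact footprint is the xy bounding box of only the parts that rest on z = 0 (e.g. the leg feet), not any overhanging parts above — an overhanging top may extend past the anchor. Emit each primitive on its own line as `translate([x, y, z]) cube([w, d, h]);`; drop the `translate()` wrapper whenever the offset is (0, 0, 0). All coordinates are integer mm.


translate([151, 380, 439]) cube([517, 380, 24]);
translate([151, 380, 0]) cube([31, 31, 439]);
translate([637, 380, 0]) cube([31, 31, 439]);
translate([151, 729, 0]) cube([31, 31, 439]);
translate([637, 729, 0]) cube([31, 31, 439]);
translate([151, 739, 463]) cube([517, 21, 545]);
translate([151, 380, 640]) cube([31, 359, 31]);
translate([637, 380, 640]) cube([31, 359, 31]);
translate([151, 380, 463]) cube([31, 31, 177]);
translate([637, 380, 463]) cube([31, 31, 177]);


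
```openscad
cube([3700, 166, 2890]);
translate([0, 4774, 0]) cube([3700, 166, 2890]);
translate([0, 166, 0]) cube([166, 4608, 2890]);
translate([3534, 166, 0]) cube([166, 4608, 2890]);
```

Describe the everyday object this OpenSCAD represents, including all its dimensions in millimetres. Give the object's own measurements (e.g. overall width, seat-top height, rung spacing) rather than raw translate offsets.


The wall frame of a small rectangular building: four walls, each 2890 mm tall and 166 mm thick, enclosing a footprint 3700 mm (x) by 4940 mm (y) outside-to-outside, with no floor or roof. The front and back walls (the −y and +y sides) span the full width; the two side walls fit between them.


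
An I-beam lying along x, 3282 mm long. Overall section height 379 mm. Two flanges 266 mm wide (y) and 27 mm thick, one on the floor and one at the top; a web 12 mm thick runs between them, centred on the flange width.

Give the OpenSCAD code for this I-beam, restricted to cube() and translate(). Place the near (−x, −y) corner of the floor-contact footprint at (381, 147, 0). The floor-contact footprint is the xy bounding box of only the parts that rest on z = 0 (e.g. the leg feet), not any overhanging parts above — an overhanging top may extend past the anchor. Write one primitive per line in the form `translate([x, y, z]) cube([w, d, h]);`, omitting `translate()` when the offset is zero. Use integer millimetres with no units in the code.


translate([381, 147, 0]) cube([3282, 266, 27]);
translate([381, 274, 27]) cube([3282, 12, 325]);
translate([381, 147, 352]) cube([3282, 266, 27]);


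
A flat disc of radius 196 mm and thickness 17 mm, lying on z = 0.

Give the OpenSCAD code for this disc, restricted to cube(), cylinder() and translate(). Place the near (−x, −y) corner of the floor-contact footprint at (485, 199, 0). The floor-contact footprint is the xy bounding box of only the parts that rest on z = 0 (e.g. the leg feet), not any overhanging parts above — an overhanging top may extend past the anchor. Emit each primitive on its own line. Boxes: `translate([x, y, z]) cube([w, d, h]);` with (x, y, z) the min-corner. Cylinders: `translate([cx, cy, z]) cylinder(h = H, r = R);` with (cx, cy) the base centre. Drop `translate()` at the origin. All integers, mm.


translate([681, 395, 0]) cylinder(h = 17, r = 196);


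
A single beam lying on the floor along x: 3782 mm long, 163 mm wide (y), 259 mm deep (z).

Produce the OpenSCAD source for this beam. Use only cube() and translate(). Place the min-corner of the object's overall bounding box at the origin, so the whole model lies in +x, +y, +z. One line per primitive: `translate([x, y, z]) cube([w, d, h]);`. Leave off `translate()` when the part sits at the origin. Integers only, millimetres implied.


cube([3782, 163, 259]);


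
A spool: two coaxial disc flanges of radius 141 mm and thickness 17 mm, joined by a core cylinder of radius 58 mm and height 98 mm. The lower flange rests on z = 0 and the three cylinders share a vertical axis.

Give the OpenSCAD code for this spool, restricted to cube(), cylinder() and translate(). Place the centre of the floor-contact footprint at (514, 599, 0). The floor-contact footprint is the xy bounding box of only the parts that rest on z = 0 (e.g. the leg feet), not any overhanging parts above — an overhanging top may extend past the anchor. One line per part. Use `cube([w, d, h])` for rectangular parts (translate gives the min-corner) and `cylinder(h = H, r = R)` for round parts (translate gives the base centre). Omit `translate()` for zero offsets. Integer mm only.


translate([514, 599, 0]) cylinder(h = 17, r = 141);
translate([514, 599, 17]) cylinder(h = 98, r = 58);
translate([514, 599, 115]) cylinder(h = 17, r = 141);


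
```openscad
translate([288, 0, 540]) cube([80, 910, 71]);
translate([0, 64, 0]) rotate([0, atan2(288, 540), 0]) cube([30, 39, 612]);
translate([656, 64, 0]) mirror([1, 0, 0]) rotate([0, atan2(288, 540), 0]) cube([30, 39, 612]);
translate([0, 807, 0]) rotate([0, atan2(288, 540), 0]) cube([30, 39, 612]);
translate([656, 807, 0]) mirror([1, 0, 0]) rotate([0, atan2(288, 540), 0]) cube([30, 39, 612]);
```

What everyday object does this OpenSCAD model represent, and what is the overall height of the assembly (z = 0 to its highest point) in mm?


A sawhorse. The overall height is 611 mm.

A beam across two mirrored pairs of raked legs — a sawhorse. The beam's underside is at z = 540 (matching the legs' vertical rise in atan2(288, 540)) and the beam is 71 mm tall, so its top is at 540 + 71 = 611 mm. The raked legs top out at the beam's underside, so that is the highest point.


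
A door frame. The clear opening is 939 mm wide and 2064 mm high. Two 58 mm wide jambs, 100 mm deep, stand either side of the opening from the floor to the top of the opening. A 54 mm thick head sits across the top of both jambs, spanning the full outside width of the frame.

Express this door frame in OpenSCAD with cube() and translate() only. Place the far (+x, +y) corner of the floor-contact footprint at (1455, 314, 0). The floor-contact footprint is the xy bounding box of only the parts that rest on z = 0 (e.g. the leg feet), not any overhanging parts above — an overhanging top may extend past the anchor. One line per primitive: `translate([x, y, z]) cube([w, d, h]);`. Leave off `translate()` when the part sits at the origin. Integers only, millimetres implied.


translate([400, 214, 0]) cube([58, 100, 2064]);
translate([1397, 214, 0]) cube([58, 100, 2064]);
translate([400, 214, 2064]) cube([1055, 100, 54]);


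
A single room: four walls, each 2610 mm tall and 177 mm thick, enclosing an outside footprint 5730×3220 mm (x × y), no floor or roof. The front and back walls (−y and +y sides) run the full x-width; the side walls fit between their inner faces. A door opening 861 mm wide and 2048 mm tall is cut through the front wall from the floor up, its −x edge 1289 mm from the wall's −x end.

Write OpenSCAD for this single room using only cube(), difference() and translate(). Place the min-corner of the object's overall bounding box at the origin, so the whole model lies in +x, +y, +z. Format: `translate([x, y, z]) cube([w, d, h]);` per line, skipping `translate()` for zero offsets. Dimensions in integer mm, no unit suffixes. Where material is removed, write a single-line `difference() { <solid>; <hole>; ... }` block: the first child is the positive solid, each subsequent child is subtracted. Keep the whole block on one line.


difference() { cube([5730, 177, 2610]); translate([1289, 0, 0]) cube([861, 177, 2048]); }
translate([0, 3043, 0]) cube([5730, 177, 2610]);
translate([0, 177, 0]) cube([177, 2866, 2610]);
translate([5553, 177, 0]) cube([177, 2866, 2610]);


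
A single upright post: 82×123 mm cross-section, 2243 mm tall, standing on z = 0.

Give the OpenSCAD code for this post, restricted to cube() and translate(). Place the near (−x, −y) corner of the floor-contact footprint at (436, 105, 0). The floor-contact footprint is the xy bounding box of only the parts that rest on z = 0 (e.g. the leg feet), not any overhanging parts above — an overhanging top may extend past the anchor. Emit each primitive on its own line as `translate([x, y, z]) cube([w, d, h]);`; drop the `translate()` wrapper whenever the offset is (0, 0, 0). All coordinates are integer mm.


translate([436, 105, 0]) cube([82, 123, 2243]);


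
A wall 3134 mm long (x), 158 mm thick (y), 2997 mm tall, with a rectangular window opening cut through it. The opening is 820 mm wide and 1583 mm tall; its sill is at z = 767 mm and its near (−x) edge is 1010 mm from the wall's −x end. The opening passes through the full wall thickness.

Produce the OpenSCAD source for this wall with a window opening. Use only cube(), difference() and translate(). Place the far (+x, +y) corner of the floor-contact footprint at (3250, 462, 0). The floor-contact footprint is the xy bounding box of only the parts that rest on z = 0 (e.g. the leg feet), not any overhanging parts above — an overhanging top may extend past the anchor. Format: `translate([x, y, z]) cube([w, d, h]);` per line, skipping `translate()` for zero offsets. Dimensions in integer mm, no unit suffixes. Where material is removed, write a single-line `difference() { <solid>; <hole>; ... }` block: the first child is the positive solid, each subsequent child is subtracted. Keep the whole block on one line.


difference() { translate([116, 304, 0]) cube([3134, 158, 2997]); translate([1126, 304, 767]) cube([820, 158, 1583]); }


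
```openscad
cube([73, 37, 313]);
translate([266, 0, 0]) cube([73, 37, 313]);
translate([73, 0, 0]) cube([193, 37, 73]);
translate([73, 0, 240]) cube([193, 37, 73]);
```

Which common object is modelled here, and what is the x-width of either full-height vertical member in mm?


A picture frame. The border width is 73 mm.

Four thin pieces enclosing a rectangular opening — a picture frame. The two full-height stiles are 313 mm tall; the top rail sits at z = 240 and is 73 mm tall, so the border above the opening is 313 − 240 = 73 mm, matching the stile x-width.


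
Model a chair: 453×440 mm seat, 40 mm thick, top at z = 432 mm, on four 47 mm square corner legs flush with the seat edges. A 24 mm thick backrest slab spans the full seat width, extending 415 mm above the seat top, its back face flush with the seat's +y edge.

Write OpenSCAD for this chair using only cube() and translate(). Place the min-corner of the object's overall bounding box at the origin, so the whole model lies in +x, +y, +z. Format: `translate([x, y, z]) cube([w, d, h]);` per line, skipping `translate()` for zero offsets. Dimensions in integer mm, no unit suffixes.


translate([0, 0, 392]) cube([453, 440, 40]);
cube([47, 47, 392]);
translate([406, 0, 0]) cube([47, 47, 392]);
translate([0, 393, 0]) cube([47, 47, 392]);
translate([406, 393, 0]) cube([47, 47, 392]);
translate([0, 416, 432]) cube([453, 24, 415]);


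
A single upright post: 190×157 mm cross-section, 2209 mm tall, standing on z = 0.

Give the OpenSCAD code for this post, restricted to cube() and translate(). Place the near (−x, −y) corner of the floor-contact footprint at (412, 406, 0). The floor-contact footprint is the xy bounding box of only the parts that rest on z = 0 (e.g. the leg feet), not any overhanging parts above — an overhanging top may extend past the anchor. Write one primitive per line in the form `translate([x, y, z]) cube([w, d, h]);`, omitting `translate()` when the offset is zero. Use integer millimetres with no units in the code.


translate([412, 406, 0]) cube([190, 157, 2209]);


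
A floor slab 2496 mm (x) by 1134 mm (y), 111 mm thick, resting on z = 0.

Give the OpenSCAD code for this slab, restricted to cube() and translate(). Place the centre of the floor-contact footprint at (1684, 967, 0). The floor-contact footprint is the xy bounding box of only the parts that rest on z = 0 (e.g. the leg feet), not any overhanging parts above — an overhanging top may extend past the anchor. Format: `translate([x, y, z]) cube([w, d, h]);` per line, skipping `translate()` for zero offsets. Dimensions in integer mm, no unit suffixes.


translate([436, 400, 0]) cube([2496, 1134, 111]);


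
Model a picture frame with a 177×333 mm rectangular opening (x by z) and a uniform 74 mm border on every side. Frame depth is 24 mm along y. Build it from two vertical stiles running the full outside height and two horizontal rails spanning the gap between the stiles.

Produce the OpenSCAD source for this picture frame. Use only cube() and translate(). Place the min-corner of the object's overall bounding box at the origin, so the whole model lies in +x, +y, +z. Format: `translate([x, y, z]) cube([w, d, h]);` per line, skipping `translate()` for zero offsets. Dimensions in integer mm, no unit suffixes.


cube([74, 24, 481]);
translate([251, 0, 0]) cube([74, 24, 481]);
translate([74, 0, 0]) cube([177, 24, 74]);
translate([74, 0, 407]) cube([177, 24, 74]);


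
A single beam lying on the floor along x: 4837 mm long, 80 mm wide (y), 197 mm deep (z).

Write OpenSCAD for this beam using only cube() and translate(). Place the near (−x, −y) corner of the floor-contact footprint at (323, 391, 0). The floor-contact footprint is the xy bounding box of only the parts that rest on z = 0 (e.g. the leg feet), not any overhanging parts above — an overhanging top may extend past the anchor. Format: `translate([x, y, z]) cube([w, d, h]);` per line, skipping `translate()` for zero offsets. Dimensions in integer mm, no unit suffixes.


translate([323, 391, 0]) cube([4837, 80, 197]);


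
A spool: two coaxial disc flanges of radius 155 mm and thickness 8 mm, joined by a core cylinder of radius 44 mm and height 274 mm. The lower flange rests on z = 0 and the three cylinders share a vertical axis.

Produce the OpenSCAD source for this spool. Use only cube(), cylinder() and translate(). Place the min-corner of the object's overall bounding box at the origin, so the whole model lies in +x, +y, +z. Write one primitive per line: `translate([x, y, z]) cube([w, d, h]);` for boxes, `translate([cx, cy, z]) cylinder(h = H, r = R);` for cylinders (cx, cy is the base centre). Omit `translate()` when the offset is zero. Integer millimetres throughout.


translate([155, 155, 0]) cylinder(h = 8, r = 155);
translate([155, 155, 8]) cylinder(h = 274, r = 44);
translate([155, 155, 282]) cylinder(h = 8, r = 155);


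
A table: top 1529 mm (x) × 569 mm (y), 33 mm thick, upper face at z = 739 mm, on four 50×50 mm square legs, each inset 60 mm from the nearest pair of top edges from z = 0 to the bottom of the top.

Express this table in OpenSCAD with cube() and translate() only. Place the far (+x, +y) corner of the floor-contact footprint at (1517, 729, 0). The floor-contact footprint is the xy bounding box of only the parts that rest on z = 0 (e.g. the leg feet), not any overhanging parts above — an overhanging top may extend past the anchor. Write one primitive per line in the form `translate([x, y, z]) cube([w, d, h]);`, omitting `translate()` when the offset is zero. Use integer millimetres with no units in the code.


translate([48, 220, 706]) cube([1529, 569, 33]);
translate([108, 280, 0]) cube([50, 50, 706]);
translate([1467, 280, 0]) cube([50, 50, 706]);
translate([108, 679, 0]) cube([50, 50, 706]);
translate([1467, 679, 0]) cube([50, 50, 706]);


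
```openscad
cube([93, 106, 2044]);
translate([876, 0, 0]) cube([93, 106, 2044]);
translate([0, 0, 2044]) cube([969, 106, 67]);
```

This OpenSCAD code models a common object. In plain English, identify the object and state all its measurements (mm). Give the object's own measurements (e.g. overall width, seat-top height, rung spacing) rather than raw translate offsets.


A door frame. The clear opening is 783 mm wide and 2044 mm high. Two 93 mm wide jambs, 106 mm deep, stand either side of the opening from the floor to the top of the opening. A 67 mm thick head sits across the top of both jambs, spanning the full outside width of the frame.


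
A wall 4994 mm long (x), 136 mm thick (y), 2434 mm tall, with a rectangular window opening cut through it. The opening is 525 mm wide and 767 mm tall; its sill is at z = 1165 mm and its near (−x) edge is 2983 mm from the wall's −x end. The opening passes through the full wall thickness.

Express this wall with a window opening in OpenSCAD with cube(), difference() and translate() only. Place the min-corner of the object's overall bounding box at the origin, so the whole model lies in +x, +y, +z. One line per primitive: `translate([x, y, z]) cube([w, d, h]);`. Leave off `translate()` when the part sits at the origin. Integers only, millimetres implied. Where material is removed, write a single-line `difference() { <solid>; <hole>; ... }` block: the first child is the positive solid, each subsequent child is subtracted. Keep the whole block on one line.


difference() { cube([4994, 136, 2434]); translate([2983, 0, 1165]) cube([525, 136, 767]); }


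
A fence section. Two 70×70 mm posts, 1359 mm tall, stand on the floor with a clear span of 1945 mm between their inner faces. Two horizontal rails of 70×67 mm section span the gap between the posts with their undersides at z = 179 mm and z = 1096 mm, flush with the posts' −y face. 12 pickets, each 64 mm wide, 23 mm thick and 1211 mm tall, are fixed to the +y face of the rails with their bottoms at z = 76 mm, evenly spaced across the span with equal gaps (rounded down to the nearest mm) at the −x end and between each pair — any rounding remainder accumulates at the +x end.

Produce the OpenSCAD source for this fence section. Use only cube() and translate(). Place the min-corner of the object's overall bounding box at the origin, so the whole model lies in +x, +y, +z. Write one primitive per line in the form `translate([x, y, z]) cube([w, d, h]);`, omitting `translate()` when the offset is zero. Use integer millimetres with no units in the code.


cube([70, 70, 1359]);
translate([2015, 0, 0]) cube([70, 70, 1359]);
translate([70, 0, 179]) cube([1945, 70, 67]);
translate([70, 0, 1096]) cube([1945, 70, 67]);
translate([160, 70, 76]) cube([64, 23, 1211]);
translate([314, 70, 76]) cube([64, 23, 1211]);
translate([468, 70, 76]) cube([64, 23, 1211]);
translate([622, 70, 76]) cube([64, 23, 1211]);
translate([776, 70, 76]) cube([64, 23, 1211]);
translate([930, 70, 76]) cube([64, 23, 1211]);
translate([1084, 70, 76]) cube([64, 23, 1211]);
translate([1238, 70, 76]) cube([64, 23, 1211]);
translate([1392, 70, 76]) cube([64, 23, 1211]);
translate([1546, 70, 76]) cube([64, 23, 1211]);
translate([1700, 70, 76]) cube([64, 23, 1211]);
translate([1854, 70, 76]) cube([64, 23, 1211]);


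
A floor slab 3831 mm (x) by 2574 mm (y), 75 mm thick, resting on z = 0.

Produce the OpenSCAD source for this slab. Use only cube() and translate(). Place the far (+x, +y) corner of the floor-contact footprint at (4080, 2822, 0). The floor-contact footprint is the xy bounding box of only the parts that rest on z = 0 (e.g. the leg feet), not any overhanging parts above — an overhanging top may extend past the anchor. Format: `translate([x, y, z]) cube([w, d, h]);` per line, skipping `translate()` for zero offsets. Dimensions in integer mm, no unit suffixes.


translate([249, 248, 0]) cube([3831, 2574, 75]);


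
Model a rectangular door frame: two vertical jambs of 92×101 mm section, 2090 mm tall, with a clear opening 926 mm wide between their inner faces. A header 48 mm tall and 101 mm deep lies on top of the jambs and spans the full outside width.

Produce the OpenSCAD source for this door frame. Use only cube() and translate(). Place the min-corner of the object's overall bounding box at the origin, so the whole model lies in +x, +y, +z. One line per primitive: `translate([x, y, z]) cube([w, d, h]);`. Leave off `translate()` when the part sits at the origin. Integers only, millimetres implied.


cube([92, 101, 2090]);
translate([1018, 0, 0]) cube([92, 101, 2090]);
translate([0, 0, 2090]) cube([1110, 101, 48]);


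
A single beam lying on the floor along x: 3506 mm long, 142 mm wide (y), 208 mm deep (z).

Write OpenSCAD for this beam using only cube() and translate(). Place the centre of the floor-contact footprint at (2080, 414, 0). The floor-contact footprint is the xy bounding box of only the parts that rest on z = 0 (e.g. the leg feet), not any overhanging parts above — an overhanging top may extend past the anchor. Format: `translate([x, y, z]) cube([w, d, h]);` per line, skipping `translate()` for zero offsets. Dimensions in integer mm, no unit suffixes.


translate([327, 343, 0]) cube([3506, 142, 208]);


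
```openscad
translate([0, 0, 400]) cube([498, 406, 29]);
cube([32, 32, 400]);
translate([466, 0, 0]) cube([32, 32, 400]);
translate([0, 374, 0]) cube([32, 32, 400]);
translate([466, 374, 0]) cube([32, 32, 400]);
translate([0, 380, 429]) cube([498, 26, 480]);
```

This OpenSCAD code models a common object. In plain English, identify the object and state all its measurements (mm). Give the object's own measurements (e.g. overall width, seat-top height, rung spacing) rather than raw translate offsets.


A chair. The seat is a 498×406×29 mm slab with its top at z = 429 mm, on four 32×32 mm corner legs (flush with the seat edges, standing on z = 0). A flat backrest 26 mm thick, 480 mm tall, spans the full seat width and rises from the seat top along its +y edge, rear face flush with the rear of the seat.


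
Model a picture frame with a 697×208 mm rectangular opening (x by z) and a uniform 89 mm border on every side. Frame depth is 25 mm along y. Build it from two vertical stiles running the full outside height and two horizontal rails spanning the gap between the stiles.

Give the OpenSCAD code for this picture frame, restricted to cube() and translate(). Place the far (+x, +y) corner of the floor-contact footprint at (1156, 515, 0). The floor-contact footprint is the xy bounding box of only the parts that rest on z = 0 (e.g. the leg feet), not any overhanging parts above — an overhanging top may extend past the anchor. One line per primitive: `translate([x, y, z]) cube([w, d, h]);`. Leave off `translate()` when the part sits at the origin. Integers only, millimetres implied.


translate([281, 490, 0]) cube([89, 25, 386]);
translate([1067, 490, 0]) cube([89, 25, 386]);
translate([370, 490, 0]) cube([697, 25, 89]);
translate([370, 490, 297]) cube([697, 25, 89]);


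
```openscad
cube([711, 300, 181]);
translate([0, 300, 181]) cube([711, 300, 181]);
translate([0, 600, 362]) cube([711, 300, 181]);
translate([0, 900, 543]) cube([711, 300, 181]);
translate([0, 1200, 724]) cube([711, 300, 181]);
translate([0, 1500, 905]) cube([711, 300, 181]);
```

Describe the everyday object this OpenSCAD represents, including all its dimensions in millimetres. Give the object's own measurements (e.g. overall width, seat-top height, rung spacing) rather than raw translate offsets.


A straight staircase of 6 solid steps. Each step is 711 mm wide (x), 300 mm deep (y, the going) and 181 mm tall (the rise). The first step rests on the floor; each subsequent step sits one going further in +y and one rise higher in +z, directly behind and above the previous step with no overlap.
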